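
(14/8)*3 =21/4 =5.25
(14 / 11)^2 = 196 / 121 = 1.62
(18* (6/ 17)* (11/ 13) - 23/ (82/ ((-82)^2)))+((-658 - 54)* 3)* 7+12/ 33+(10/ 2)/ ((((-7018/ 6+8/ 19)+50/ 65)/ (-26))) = -35429309380836/ 2104859471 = -16832.15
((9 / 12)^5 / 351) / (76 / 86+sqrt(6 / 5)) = -36765 / 25785344+16641 * sqrt(30) / 51570688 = 0.00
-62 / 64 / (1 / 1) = -31 / 32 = -0.97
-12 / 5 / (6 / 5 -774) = 1 / 322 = 0.00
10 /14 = 5 /7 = 0.71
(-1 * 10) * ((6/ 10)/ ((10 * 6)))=-1/ 10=-0.10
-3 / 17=-0.18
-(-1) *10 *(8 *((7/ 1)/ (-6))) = -280/ 3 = -93.33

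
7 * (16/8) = 14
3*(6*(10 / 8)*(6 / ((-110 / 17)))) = -459 / 22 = -20.86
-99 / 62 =-1.60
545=545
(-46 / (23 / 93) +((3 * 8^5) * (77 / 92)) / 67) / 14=802863 / 10787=74.43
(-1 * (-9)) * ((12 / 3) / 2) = 18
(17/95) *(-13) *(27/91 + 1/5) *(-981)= 3769002/3325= 1133.53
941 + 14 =955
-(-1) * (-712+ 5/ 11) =-7827/ 11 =-711.55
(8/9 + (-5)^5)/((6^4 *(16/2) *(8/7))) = -196819/746496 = -0.26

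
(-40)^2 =1600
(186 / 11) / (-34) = -93 / 187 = -0.50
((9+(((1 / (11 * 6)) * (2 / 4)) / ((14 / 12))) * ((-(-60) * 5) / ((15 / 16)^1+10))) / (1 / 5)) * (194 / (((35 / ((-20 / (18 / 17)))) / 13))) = -706992260 / 11319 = -62460.66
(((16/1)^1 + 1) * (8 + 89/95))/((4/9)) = 129897/380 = 341.83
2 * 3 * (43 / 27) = 86 / 9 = 9.56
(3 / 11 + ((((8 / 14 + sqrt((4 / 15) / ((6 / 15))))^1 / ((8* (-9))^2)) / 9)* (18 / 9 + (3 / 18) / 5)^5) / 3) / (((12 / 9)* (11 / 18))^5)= 7601366709* sqrt(6) / 32983244800000 + 482374120301397 / 634927462400000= 0.76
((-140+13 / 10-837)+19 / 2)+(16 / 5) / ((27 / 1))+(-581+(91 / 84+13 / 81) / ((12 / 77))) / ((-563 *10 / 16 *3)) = -792566269 / 820854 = -965.54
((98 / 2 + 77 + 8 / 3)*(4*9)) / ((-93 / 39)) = -60216 / 31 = -1942.45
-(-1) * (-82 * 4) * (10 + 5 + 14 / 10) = -26896 / 5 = -5379.20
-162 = -162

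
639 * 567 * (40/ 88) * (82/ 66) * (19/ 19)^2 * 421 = 10423141155/ 121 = 86141662.44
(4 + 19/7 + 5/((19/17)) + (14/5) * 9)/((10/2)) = 24198/3325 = 7.28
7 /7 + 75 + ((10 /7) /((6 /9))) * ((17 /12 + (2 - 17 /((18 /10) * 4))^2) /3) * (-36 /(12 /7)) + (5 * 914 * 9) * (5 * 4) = 355386007 /432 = 822652.79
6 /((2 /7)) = 21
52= 52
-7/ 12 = -0.58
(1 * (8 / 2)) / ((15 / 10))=8 / 3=2.67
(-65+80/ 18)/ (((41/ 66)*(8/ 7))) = -41965/ 492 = -85.29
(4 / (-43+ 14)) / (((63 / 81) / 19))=-684 / 203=-3.37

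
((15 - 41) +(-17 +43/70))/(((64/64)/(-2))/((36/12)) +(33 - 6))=-387/245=-1.58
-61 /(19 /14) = -44.95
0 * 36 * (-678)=0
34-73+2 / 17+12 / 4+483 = 7601 / 17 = 447.12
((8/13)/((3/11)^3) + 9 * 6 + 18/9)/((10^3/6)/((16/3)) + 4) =121216/49491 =2.45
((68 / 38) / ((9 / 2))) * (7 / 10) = 238 / 855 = 0.28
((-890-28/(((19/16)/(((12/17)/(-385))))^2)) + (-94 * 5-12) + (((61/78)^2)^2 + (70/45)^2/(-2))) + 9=-111524166802937510161/81772424486953200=-1363.84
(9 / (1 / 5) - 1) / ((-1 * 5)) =-44 / 5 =-8.80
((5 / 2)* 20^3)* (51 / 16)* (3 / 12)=31875 / 2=15937.50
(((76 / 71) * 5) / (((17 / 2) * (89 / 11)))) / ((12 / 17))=2090 / 18957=0.11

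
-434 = -434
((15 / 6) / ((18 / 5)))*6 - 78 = -443 / 6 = -73.83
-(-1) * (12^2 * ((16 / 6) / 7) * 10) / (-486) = -640 / 567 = -1.13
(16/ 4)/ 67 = 4/ 67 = 0.06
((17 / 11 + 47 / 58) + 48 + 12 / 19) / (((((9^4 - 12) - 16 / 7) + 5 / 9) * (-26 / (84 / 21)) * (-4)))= 38938347 / 130001516216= 0.00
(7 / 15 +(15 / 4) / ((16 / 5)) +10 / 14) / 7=15811 / 47040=0.34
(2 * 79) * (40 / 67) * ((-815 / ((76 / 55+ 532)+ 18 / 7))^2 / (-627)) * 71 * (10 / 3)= -10040594477375000 / 121951232296137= -82.33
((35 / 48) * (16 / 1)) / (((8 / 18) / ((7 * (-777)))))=-571095 / 4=-142773.75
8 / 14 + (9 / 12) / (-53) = 827 / 1484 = 0.56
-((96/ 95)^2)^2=-1.04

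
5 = 5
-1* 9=-9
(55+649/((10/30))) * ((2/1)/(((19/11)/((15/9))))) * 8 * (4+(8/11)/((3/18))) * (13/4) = 47887840/57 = 840137.54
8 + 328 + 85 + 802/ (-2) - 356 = -336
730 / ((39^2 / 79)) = 57670 / 1521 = 37.92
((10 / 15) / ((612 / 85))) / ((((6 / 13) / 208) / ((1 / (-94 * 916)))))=-845 / 1743606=-0.00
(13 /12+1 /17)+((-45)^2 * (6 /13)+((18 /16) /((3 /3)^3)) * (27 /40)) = 936.52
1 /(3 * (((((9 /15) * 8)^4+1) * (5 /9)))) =375 /332401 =0.00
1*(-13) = -13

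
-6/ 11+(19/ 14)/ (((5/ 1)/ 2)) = -1/ 385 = -0.00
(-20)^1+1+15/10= -35/2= -17.50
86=86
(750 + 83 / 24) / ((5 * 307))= 18083 / 36840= 0.49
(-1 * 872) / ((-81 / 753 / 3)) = 218872 / 9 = 24319.11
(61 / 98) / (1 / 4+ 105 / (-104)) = -3172 / 3871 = -0.82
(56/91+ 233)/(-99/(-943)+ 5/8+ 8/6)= 68733384/607061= 113.22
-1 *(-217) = 217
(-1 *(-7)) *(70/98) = 5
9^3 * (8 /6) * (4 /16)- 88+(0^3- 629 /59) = 8516 /59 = 144.34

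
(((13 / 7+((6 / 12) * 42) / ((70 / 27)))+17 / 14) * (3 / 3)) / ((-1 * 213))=-391 / 7455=-0.05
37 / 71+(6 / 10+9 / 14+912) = 4541407 / 4970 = 913.76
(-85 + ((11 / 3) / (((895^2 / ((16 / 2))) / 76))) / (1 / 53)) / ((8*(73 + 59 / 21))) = -1427348377 / 10201854400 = -0.14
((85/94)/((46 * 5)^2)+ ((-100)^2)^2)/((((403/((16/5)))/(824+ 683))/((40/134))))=1198993312000204952/3356629315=357201585.13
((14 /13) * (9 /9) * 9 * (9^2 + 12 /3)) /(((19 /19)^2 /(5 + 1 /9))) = 54740 /13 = 4210.77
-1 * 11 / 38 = -11 / 38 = -0.29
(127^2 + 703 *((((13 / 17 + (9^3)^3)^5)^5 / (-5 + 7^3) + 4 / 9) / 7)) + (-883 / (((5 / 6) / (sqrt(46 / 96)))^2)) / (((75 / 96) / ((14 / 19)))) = 15048916414043521684217730000000000000000000000000000000000000000000000000000000000000000000000000000000000000000000000000000000000000000000000000000000000000000000000000000000000000000000000000000000000000000000000.00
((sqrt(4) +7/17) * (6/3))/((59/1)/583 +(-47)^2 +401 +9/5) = 119515/64716382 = 0.00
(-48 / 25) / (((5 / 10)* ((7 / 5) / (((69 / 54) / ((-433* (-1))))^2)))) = -4232 / 177177105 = -0.00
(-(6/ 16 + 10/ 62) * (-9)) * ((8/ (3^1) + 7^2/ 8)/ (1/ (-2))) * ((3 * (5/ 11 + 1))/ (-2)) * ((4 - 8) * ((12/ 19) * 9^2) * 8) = -103366368/ 341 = -303127.18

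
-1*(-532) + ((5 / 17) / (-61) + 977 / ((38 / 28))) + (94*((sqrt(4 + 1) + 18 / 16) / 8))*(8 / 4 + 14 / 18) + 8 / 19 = 1175*sqrt(5) / 36 + 812728081 / 630496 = 1362.01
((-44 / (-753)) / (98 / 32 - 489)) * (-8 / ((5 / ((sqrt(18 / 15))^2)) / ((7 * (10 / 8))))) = 19712 / 9757625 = 0.00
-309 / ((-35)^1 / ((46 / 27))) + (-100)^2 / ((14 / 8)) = 1804738 / 315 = 5729.33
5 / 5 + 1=2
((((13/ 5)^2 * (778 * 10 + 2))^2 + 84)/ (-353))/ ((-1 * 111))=576546872488/ 8163125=70628.21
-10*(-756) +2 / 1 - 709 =6853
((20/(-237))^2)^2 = 0.00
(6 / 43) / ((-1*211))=-6 / 9073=-0.00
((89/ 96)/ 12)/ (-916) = -89/ 1055232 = -0.00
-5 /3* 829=-4145 /3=-1381.67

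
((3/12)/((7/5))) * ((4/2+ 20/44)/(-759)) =-45/77924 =-0.00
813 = 813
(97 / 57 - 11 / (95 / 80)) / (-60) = 431 / 3420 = 0.13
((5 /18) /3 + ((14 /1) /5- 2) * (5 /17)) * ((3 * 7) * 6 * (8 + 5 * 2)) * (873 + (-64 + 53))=10897404 /17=641023.76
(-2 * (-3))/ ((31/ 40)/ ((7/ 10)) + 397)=168/ 11147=0.02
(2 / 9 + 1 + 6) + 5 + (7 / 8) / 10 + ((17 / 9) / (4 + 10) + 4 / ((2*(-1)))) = 5849 / 560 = 10.44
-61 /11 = -5.55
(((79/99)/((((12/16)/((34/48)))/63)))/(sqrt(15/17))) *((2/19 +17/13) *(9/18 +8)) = 607.06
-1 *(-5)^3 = 125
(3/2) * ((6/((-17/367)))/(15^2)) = -367/425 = -0.86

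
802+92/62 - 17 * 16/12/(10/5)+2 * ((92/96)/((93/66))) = 147593/186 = 793.51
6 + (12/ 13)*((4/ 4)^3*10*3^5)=2249.08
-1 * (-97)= 97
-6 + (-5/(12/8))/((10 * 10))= -6.03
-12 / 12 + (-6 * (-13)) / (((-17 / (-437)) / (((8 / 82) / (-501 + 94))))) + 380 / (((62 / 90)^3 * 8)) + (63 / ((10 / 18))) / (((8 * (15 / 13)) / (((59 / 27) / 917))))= 31849278588076163 / 221418324531800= 143.84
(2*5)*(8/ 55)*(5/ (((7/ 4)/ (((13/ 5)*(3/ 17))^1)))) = 2496/ 1309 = 1.91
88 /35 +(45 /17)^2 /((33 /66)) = 167182 /10115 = 16.53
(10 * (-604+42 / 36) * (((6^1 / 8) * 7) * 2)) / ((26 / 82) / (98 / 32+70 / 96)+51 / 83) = -3015619495 / 33258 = -90673.51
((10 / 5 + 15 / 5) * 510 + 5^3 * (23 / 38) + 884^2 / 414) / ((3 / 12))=71002178 / 3933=18052.93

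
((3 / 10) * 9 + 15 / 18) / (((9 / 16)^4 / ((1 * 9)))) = 317.64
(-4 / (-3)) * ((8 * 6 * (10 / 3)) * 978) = 208640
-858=-858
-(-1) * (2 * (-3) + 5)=-1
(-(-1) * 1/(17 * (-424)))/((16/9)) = -9/115328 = -0.00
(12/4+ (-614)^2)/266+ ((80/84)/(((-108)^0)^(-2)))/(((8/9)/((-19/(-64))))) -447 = 16523623/17024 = 970.61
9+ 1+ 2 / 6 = 31 / 3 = 10.33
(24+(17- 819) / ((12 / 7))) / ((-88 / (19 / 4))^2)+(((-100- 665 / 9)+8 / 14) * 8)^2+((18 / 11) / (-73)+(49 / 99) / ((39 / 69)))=1794432562981321127 / 933388904448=1922491.85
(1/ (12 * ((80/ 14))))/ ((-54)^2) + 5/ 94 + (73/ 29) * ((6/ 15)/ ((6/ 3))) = 1061946757/ 1907763840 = 0.56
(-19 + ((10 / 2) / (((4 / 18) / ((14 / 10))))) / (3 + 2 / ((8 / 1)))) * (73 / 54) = -12.58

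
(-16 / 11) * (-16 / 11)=256 / 121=2.12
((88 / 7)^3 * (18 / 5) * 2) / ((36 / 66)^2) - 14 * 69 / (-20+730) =5854360283 / 121765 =48079.17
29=29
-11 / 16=-0.69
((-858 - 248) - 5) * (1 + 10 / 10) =-2222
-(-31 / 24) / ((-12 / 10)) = -155 / 144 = -1.08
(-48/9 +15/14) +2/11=-4.08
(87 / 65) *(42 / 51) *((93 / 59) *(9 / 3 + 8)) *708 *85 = 14952168 / 13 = 1150166.77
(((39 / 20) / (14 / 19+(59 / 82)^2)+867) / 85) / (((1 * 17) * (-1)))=-232012582 / 385995625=-0.60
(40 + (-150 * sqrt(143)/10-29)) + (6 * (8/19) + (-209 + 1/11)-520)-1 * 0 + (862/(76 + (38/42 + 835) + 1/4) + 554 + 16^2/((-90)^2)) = -15 * sqrt(143)-5201638402429/32427922725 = -339.78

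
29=29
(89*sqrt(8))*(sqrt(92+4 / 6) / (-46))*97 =-17266*sqrt(417) / 69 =-5109.88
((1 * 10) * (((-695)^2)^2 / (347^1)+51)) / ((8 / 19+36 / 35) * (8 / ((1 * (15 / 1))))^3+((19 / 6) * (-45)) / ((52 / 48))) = -34036745739924768750 / 664759154251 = -51201620.20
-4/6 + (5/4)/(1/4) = 13/3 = 4.33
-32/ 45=-0.71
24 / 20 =6 / 5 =1.20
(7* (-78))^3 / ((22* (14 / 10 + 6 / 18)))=-46953270 / 11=-4268479.09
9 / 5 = 1.80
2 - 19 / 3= -13 / 3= -4.33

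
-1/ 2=-0.50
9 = 9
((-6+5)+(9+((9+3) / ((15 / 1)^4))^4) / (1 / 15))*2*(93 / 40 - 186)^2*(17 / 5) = 36930497764014692005857901 / 1201354980468750000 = 30740703.93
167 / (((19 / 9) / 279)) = 419337 / 19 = 22070.37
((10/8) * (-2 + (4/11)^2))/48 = -565/11616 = -0.05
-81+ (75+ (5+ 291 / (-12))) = -101 / 4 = -25.25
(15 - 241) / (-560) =113 / 280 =0.40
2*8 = 16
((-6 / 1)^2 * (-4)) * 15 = -2160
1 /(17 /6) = 0.35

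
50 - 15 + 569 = 604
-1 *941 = -941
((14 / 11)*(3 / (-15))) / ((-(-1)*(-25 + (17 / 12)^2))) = 288 / 26015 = 0.01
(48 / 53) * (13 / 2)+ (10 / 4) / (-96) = 59639 / 10176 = 5.86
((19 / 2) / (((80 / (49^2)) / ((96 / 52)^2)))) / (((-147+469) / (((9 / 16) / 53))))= 527877 / 16480880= 0.03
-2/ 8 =-1/ 4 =-0.25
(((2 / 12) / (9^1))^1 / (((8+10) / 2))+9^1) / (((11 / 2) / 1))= 4375 / 2673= 1.64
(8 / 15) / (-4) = -2 / 15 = -0.13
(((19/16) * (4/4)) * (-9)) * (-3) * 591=18948.94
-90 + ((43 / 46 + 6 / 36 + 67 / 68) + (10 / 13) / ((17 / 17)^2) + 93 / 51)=-85.32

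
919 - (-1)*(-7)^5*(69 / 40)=-1122923 / 40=-28073.08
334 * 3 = 1002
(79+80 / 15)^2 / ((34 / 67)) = 4288603 / 306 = 14015.04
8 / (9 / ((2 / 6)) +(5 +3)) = 8 / 35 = 0.23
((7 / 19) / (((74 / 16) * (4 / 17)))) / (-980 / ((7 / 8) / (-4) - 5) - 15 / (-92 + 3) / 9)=10612182 / 5886890365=0.00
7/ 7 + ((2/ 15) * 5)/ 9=29/ 27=1.07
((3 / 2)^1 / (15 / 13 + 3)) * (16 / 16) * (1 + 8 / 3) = 143 / 108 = 1.32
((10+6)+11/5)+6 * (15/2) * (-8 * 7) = -2501.80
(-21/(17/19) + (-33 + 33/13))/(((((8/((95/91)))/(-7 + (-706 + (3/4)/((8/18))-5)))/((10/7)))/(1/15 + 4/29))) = 13275677435/9009728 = 1473.48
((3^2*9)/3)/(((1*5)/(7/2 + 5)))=459/10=45.90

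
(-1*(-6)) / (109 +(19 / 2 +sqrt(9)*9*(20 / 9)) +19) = 12 / 395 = 0.03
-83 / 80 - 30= -2483 / 80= -31.04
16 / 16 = 1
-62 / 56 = -31 / 28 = -1.11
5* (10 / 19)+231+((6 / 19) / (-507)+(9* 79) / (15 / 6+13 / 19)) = 177527667 / 388531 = 456.92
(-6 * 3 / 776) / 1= -9 / 388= -0.02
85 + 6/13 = 1111/13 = 85.46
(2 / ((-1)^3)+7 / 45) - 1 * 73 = -3368 / 45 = -74.84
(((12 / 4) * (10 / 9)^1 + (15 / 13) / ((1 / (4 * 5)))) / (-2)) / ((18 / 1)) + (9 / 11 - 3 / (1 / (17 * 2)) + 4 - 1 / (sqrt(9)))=-758677 / 7722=-98.25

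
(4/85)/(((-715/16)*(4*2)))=-8/60775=-0.00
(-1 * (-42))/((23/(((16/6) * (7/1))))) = 784/23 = 34.09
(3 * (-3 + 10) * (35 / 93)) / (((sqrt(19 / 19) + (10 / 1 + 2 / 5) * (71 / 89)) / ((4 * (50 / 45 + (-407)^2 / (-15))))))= -6191336620 / 164889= -37548.51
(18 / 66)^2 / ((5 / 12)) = 108 / 605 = 0.18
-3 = -3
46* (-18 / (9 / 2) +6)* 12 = 1104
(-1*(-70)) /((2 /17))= 595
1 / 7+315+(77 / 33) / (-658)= 622085 / 1974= 315.14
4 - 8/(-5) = 28/5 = 5.60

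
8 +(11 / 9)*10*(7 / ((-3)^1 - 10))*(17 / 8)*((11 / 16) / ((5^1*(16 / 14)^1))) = 378439 / 59904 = 6.32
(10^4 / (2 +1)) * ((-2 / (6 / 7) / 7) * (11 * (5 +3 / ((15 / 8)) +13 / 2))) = -1441000 / 9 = -160111.11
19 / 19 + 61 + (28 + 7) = 97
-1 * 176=-176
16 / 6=8 / 3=2.67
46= 46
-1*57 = -57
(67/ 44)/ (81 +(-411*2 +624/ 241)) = -16147/ 7830108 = -0.00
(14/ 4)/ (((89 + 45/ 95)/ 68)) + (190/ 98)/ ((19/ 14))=1431/ 350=4.09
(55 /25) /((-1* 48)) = -11 /240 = -0.05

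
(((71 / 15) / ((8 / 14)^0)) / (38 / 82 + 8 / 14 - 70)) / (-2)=20377 / 593790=0.03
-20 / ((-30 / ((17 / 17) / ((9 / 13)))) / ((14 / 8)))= 91 / 54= 1.69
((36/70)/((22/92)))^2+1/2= 1519393/296450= 5.13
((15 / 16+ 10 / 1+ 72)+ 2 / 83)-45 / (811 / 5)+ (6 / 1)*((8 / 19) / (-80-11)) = 153918352303 / 1862146832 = 82.66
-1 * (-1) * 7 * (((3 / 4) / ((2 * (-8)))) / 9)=-7 / 192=-0.04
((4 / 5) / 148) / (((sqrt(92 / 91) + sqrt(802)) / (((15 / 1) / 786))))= 91 / (9694 * (2 * sqrt(2093) + 91 * sqrt(802)))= 0.00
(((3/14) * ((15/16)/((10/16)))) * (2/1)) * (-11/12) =-33/56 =-0.59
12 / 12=1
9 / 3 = 3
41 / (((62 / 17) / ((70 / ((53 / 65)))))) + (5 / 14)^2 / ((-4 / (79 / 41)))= 50966692275 / 52812592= 965.05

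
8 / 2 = 4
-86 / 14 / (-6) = 1.02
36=36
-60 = -60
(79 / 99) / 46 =79 / 4554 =0.02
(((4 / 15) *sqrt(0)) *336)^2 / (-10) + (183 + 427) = 610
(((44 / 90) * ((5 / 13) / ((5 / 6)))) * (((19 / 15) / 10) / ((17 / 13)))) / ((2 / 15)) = 209 / 1275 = 0.16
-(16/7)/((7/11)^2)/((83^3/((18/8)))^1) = -4356/196122941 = -0.00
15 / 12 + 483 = 1937 / 4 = 484.25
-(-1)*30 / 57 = 10 / 19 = 0.53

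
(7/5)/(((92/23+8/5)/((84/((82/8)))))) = 84/41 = 2.05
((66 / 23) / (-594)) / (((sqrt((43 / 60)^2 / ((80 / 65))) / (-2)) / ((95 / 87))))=15200 * sqrt(13) / 3355677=0.02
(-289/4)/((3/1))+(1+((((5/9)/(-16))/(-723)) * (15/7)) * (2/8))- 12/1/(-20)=-109236499/4858560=-22.48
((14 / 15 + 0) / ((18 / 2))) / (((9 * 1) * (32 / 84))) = 49 / 1620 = 0.03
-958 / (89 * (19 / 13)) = -12454 / 1691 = -7.36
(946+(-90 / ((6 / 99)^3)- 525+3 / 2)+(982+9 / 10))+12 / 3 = -8057637 / 20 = -402881.85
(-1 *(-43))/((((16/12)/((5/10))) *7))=129/56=2.30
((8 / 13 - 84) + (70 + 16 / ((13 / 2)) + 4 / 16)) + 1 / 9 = -4943 / 468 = -10.56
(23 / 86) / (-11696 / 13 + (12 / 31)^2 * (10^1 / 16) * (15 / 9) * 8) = -287339 / 965286016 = -0.00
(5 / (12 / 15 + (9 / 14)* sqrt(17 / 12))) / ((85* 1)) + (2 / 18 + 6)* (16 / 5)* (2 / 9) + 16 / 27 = 8539280 / 1472013 -2100* sqrt(51) / 18173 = 4.98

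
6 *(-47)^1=-282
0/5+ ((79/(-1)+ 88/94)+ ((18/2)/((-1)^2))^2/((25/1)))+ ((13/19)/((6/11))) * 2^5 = -2322926/66975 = -34.68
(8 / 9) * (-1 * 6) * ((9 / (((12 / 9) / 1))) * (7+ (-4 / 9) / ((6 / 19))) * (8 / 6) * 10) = -24160 / 9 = -2684.44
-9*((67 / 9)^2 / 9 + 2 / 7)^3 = -35549627253841 / 14765025303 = -2407.69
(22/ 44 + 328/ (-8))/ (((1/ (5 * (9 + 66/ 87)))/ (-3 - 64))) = 7679205/ 58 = 132400.09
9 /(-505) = -9 /505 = -0.02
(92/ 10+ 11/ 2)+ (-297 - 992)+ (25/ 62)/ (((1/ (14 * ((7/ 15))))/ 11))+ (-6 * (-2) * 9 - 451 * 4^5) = -430554029/ 930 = -462961.32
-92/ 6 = -46/ 3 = -15.33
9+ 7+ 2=18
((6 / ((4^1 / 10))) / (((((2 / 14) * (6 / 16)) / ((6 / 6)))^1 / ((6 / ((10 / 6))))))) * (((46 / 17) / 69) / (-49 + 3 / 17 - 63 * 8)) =-336 / 4699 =-0.07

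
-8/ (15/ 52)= -416/ 15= -27.73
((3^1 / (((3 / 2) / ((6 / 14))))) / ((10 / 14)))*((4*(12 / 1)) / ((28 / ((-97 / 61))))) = -6984 / 2135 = -3.27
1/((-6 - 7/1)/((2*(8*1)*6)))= -96/13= -7.38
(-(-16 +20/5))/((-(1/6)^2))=-432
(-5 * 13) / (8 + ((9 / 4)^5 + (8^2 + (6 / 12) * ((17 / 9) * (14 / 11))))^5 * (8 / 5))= -33459987768458510912716800 / 23062677355381059778662897142587287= -0.00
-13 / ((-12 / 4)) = 13 / 3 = 4.33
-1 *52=-52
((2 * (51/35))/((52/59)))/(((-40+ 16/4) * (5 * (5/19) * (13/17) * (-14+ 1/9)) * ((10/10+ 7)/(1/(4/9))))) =8747163/4732000000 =0.00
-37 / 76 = -0.49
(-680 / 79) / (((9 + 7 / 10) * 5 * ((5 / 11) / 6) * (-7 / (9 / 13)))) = 161568 / 697333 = 0.23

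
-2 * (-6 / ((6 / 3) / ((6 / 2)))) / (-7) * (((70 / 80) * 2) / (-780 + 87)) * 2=0.01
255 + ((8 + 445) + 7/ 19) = 13459/ 19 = 708.37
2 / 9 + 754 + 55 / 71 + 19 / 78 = 12547565 / 16614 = 755.24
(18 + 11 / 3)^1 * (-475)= -30875 / 3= -10291.67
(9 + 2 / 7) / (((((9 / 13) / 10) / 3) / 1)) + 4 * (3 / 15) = 42334 / 105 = 403.18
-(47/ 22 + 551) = -12169/ 22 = -553.14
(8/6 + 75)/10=229/30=7.63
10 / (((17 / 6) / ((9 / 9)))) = 60 / 17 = 3.53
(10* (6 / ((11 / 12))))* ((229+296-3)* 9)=3382560 / 11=307505.45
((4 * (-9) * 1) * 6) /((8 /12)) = -324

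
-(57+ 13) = -70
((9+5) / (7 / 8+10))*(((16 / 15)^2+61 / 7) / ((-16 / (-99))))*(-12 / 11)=-62068 / 725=-85.61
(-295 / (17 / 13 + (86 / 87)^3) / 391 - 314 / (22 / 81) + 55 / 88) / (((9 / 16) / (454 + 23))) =-7458825770042654 / 7610142089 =-980116.49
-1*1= -1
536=536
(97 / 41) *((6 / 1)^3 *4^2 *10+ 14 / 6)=10057639 / 123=81769.42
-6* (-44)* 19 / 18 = 836 / 3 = 278.67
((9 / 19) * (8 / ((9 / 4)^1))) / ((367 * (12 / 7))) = 56 / 20919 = 0.00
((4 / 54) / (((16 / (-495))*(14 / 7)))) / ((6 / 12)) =-55 / 24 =-2.29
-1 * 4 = -4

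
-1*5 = -5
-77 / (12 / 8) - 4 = -166 / 3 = -55.33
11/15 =0.73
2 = 2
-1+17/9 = 8/9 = 0.89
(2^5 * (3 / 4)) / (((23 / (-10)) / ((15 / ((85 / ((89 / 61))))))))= -2.69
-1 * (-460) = 460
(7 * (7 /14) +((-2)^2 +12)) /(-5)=-39 /10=-3.90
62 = 62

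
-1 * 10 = -10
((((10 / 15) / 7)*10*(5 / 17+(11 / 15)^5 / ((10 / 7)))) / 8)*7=57133819 / 154912500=0.37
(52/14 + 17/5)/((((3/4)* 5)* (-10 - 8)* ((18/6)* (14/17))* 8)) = -1411/264600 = -0.01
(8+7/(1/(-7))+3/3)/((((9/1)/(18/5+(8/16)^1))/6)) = -328/3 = -109.33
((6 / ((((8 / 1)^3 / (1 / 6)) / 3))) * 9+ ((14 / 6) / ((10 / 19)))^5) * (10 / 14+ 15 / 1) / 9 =7324605611543 / 2449440000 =2990.32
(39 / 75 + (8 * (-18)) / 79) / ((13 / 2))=-5146 / 25675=-0.20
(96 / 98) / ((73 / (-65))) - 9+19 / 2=-0.37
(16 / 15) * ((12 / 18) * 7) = 224 / 45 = 4.98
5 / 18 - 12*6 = -71.72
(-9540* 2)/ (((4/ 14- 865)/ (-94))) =-12554640/ 6053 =-2074.12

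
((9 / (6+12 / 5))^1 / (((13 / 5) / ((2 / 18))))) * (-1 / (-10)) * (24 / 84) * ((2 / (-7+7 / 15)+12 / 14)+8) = 2095 / 187278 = 0.01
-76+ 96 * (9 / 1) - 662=126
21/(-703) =-21/703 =-0.03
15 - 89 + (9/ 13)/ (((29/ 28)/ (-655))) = -192958/ 377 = -511.82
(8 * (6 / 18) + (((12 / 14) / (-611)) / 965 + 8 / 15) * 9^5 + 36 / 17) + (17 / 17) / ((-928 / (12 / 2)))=615262846364851 / 19533709104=31497.49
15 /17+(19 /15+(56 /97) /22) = 591856 /272085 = 2.18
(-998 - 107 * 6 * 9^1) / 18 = -3388 / 9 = -376.44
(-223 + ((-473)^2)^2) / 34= 25027332609 / 17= 1472196035.82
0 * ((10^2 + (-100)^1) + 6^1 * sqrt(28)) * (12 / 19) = 0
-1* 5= -5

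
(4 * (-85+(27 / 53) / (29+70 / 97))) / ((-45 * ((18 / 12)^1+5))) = 34627456 / 29795805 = 1.16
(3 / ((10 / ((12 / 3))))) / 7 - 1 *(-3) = 111 / 35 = 3.17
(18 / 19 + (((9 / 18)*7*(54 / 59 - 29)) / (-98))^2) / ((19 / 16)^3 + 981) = 0.00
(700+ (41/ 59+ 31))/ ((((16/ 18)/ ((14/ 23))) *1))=1359855/ 2714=501.05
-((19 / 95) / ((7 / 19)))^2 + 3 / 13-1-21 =-351368 / 15925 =-22.06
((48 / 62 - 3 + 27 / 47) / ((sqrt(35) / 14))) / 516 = -401 * sqrt(35) / 313255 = -0.01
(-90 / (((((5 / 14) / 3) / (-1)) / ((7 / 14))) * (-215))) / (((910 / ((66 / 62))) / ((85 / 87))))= -5049 / 2512705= -0.00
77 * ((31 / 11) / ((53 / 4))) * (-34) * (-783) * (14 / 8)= 40438818 / 53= 762996.57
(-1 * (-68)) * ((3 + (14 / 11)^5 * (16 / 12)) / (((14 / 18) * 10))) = 73455402 / 1127357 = 65.16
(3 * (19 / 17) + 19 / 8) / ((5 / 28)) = 5453 / 170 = 32.08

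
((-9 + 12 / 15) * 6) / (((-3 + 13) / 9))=-1107 / 25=-44.28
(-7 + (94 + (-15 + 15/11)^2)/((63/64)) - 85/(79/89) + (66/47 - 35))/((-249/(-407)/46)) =7131585205034/640704141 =11130.86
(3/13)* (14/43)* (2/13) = 0.01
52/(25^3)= 52/15625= 0.00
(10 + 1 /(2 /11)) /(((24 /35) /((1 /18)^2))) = 1085 /15552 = 0.07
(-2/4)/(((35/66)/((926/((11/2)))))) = -5556/35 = -158.74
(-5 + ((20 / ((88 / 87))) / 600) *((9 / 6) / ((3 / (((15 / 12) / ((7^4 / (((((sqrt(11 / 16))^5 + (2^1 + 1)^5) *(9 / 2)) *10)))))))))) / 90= -3317185 / 60850944 + 319 *sqrt(11) / 629407744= -0.05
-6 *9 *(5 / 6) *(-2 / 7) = 90 / 7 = 12.86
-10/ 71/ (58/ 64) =-320/ 2059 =-0.16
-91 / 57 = -1.60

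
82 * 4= 328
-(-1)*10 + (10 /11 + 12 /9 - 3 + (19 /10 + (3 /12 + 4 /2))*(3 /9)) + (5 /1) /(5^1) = 7673 /660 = 11.63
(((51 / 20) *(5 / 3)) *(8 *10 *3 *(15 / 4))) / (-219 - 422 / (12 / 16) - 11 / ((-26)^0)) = -4.83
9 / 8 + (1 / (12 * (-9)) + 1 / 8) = 67 / 54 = 1.24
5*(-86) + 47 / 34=-14573 / 34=-428.62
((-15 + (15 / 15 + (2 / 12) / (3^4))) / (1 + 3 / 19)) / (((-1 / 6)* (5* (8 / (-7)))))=-904799 / 71280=-12.69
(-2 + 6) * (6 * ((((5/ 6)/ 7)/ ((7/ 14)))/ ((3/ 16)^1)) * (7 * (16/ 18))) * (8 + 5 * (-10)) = -71680/ 9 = -7964.44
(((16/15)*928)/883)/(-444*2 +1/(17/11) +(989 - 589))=-252416/109734825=-0.00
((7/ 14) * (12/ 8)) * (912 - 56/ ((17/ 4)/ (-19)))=14820/ 17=871.76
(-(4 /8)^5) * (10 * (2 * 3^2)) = -45 /8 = -5.62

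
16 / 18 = 8 / 9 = 0.89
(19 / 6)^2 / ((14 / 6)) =361 / 84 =4.30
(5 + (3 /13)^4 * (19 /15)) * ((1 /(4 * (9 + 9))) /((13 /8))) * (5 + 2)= 5001766 /16708185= 0.30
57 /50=1.14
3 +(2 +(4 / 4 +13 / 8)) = 61 / 8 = 7.62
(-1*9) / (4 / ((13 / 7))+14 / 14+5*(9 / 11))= -1287 / 1036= -1.24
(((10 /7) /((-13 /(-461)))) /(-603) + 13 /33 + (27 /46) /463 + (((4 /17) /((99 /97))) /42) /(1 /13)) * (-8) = -91205086204 /29801471427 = -3.06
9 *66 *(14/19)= 437.68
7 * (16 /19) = 112 /19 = 5.89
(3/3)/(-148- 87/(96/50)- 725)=-16/14693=-0.00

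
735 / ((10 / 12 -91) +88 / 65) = -286650 / 34637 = -8.28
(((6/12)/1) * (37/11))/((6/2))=37/66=0.56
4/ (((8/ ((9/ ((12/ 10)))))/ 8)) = 30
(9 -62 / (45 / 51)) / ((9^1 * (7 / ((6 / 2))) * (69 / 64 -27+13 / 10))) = 58816 / 496377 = 0.12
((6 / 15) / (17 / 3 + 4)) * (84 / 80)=63 / 1450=0.04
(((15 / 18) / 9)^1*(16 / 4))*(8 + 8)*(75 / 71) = 4000 / 639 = 6.26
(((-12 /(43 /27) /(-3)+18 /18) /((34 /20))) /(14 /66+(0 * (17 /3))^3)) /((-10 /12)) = -59796 /5117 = -11.69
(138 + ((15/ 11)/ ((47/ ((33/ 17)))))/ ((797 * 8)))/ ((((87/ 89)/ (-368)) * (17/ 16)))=-529325443744/ 10825651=-48895.48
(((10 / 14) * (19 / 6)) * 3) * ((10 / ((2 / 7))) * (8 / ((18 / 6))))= 1900 / 3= 633.33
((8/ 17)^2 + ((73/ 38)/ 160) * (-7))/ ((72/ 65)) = 3138733/ 25302528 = 0.12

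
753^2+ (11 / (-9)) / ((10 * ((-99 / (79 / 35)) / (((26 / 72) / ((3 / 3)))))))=578689386427 / 1020600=567009.00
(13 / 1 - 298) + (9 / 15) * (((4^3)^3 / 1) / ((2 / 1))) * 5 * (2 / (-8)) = -98589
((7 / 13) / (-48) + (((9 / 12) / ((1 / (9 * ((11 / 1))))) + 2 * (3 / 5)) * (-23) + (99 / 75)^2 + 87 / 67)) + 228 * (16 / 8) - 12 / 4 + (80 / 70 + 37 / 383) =-89535353080553 / 70054530000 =-1278.08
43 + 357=400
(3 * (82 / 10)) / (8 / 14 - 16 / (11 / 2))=-3157 / 300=-10.52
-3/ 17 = -0.18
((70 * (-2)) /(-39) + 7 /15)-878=-170419 /195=-873.94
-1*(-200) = 200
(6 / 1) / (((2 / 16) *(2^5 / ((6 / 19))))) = 9 / 19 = 0.47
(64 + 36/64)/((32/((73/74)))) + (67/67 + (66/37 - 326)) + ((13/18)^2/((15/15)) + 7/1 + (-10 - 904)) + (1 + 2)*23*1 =-3555980063/3068928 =-1158.70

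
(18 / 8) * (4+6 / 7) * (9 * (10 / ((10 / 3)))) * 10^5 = 206550000 / 7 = 29507142.86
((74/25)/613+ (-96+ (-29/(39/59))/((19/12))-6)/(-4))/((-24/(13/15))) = -27280859/23294000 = -1.17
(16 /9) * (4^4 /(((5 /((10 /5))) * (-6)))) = -4096 /135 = -30.34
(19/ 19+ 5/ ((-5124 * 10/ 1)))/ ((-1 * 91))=-10247/ 932568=-0.01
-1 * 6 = -6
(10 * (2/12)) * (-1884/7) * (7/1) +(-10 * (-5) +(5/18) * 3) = -18535/6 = -3089.17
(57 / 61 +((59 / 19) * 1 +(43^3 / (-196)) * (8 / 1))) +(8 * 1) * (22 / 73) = -13426954768 / 4145743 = -3238.73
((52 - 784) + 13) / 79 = -719 / 79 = -9.10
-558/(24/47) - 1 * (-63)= -4119/4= -1029.75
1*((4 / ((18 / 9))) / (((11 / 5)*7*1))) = 10 / 77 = 0.13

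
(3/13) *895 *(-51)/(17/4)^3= -515520/3757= -137.22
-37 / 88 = -0.42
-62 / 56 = -31 / 28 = -1.11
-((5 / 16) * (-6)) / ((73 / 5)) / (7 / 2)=75 / 2044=0.04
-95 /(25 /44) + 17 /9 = -7439 /45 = -165.31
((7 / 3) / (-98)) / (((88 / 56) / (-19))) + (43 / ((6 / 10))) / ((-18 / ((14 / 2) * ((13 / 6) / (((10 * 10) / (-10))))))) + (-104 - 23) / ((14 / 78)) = -34989319 / 49896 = -701.24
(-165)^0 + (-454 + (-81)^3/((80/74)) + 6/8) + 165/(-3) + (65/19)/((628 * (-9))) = -528445797779/1073880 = -492090.18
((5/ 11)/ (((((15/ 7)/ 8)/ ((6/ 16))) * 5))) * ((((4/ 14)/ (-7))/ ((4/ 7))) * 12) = -6/ 55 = -0.11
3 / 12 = 1 / 4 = 0.25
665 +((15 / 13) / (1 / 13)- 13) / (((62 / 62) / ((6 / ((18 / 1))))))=1997 / 3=665.67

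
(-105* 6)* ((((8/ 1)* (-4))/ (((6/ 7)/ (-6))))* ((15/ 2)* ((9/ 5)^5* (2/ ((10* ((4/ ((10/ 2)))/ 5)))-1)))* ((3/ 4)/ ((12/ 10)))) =-3124873.08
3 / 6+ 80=161 / 2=80.50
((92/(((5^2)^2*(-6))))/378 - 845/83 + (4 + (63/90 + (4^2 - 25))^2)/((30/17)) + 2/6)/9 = 7401960883/2117745000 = 3.50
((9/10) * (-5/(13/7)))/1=-63/26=-2.42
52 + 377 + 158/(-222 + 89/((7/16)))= 27332/65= 420.49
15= 15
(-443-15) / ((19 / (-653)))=299074 / 19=15740.74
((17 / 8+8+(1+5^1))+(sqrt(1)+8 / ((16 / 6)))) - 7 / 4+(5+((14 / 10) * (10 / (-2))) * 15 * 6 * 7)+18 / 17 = -596437 / 136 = -4385.57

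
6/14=3/7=0.43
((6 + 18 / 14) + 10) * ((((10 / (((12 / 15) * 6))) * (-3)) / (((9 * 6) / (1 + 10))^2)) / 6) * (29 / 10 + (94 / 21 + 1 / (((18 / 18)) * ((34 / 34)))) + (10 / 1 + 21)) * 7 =-605332145 / 2939328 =-205.94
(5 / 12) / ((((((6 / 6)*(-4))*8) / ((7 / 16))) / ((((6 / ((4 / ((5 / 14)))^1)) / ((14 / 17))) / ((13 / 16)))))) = -425 / 93184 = -0.00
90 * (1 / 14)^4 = 45 / 19208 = 0.00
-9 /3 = -3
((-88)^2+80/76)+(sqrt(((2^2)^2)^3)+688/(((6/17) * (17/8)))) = 497404/57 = 8726.39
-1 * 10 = -10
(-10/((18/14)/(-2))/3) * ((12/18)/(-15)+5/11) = 5684/2673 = 2.13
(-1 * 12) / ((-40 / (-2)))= -3 / 5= -0.60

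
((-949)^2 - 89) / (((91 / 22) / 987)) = 2793388224 / 13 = 214876017.23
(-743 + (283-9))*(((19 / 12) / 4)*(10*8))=-44555 / 3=-14851.67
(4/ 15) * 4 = 16/ 15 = 1.07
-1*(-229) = 229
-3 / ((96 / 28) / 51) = -357 / 8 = -44.62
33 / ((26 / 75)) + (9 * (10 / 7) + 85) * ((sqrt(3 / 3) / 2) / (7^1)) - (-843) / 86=111.98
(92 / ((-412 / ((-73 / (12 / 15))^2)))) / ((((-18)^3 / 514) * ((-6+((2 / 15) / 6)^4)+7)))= 4429647984375 / 27031326592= 163.87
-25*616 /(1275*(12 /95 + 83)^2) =-5559400 /3180493059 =-0.00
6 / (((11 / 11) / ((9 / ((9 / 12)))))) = 72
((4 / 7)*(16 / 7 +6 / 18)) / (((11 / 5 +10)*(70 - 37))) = 100 / 26901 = 0.00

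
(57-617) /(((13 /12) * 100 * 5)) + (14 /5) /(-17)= -6622 /5525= -1.20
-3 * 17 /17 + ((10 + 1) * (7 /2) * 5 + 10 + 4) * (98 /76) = 20009 /76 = 263.28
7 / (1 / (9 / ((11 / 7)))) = 441 / 11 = 40.09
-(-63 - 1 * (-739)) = -676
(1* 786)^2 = 617796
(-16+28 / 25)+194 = 4478 / 25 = 179.12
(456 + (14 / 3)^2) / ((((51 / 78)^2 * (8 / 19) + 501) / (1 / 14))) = 6903650 / 101385207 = 0.07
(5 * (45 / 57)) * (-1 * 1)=-75 / 19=-3.95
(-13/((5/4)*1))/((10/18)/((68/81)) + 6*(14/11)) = -38896/31035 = -1.25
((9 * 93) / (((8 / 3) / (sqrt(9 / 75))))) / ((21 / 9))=7533 * sqrt(3) / 280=46.60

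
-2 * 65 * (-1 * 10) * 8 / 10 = 1040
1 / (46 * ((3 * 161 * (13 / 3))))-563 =-54204513 / 96278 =-563.00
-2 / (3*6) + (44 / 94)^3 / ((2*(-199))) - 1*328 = -61011322397 / 185946993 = -328.11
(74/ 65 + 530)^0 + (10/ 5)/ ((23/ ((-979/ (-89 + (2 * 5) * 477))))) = 105705/ 107663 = 0.98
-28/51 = -0.55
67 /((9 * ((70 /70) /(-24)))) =-536 /3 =-178.67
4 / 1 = 4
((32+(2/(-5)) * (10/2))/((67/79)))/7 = 2370/469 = 5.05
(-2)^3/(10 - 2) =-1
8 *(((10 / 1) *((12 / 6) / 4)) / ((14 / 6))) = 120 / 7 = 17.14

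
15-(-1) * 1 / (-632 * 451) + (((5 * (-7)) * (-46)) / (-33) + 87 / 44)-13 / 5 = -147121873 / 4275480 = -34.41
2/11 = 0.18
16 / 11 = 1.45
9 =9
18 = 18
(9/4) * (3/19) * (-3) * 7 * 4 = -567/19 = -29.84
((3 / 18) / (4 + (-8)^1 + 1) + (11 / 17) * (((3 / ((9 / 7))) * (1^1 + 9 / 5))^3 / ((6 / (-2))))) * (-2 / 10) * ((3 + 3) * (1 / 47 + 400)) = 43295254061 / 1498125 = 28899.63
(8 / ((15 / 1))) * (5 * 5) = 13.33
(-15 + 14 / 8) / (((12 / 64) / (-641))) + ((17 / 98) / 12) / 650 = 11541760539 / 254800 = 45297.33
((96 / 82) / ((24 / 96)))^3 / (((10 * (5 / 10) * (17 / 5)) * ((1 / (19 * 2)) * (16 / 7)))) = 117669888 / 1171657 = 100.43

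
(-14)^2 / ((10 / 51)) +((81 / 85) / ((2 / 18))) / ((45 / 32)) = 427422 / 425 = 1005.70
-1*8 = -8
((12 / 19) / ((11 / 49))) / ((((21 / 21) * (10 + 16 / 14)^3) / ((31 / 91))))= 74431 / 107446482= 0.00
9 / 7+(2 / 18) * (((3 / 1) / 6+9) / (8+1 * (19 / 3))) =2455 / 1806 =1.36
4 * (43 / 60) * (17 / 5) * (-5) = -731 / 15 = -48.73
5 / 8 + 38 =309 / 8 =38.62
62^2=3844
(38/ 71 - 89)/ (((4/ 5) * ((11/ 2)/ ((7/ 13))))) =-19985/ 1846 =-10.83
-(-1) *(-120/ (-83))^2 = 2.09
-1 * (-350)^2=-122500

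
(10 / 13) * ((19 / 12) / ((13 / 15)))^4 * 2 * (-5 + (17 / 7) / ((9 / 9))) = -3665278125 / 83169632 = -44.07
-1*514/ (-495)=514/ 495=1.04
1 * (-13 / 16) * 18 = -117 / 8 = -14.62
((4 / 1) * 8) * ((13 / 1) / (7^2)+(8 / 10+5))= 47552 / 245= 194.09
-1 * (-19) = 19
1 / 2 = 0.50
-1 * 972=-972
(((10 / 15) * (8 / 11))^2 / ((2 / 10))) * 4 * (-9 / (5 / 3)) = -3072 / 121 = -25.39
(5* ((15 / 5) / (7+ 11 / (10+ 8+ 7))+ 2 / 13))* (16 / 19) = 17960 / 7657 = 2.35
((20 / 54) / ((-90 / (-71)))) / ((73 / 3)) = 71 / 5913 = 0.01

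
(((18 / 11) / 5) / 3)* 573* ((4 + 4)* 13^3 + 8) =1099159.85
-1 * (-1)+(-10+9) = 0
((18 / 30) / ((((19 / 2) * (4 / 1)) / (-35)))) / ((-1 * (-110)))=-21 / 4180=-0.01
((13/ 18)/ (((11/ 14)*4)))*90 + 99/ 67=32663/ 1474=22.16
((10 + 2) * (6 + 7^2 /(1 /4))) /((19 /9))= 21816 /19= 1148.21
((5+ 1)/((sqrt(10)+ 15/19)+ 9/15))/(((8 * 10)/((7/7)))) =-1881/145652+ 5415 * sqrt(10)/582608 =0.02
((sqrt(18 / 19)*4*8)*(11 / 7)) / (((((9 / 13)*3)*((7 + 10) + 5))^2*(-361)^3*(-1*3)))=1352*sqrt(38) / 50175702325287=0.00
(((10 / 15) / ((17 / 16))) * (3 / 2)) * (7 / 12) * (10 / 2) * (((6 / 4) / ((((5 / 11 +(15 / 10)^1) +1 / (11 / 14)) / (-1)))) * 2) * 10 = -30800 / 1207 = -25.52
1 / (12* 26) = 1 / 312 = 0.00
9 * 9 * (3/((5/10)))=486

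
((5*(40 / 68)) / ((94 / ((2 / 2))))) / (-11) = -25 / 8789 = -0.00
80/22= 40/11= 3.64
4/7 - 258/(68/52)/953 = 41326/113407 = 0.36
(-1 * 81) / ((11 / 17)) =-1377 / 11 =-125.18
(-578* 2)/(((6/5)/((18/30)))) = -578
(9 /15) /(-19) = -3 /95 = -0.03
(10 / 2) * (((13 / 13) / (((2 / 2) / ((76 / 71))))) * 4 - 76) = -25460 / 71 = -358.59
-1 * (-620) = 620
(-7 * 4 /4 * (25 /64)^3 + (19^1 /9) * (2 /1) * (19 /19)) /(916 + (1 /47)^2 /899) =17827536138427 /4291739100905472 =0.00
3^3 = 27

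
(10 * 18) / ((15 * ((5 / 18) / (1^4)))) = 216 / 5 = 43.20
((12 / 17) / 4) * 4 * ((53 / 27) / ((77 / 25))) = 5300 / 11781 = 0.45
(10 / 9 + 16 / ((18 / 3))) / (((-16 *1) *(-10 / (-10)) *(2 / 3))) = -17 / 48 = -0.35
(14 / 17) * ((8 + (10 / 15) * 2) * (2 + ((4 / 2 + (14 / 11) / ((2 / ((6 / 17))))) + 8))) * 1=298704 / 3179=93.96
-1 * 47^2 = -2209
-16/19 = -0.84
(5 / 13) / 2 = 5 / 26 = 0.19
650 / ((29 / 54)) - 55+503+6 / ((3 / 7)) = 1672.34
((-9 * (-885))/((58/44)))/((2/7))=613305/29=21148.45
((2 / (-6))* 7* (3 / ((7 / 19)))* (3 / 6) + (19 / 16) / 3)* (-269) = 117553 / 48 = 2449.02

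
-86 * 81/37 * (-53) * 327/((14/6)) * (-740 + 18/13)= -3477683451276/3367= -1032873017.90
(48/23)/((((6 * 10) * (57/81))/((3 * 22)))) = 7128/2185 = 3.26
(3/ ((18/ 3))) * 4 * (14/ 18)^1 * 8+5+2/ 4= 323/ 18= 17.94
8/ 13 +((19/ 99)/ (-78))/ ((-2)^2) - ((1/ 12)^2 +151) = -9290627/ 61776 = -150.39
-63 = -63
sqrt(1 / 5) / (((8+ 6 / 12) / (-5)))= -2 * sqrt(5) / 17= -0.26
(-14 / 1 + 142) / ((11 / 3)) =384 / 11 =34.91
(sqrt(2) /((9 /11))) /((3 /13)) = 143 * sqrt(2) /27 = 7.49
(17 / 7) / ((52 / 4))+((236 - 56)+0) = 180.19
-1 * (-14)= 14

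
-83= -83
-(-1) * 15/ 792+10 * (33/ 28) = 21815/ 1848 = 11.80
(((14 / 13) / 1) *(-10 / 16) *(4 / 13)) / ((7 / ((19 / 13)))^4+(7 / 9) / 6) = -35186670 / 89424180547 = -0.00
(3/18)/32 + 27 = 5185/192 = 27.01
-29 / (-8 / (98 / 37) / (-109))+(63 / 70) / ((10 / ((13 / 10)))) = -1046.43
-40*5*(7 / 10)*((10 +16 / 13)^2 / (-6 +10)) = -746060 / 169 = -4414.56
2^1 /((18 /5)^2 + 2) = 25 /187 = 0.13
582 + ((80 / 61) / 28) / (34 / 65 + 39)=638433766 / 1096963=582.00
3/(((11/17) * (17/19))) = 57/11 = 5.18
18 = 18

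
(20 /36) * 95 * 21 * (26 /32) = 43225 /48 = 900.52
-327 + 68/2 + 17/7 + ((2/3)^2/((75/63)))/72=-2745851/9450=-290.57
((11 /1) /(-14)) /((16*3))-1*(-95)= 63829 /672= 94.98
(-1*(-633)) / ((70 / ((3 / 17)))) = 1899 / 1190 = 1.60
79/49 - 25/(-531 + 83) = 5231/3136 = 1.67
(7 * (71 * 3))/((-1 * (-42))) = 71/2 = 35.50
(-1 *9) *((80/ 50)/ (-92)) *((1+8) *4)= 5.63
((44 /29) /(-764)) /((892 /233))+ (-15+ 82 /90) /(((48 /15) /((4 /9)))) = -783322501 /400203828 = -1.96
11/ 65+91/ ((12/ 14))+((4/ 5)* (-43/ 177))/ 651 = 1592855167/ 14979510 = 106.34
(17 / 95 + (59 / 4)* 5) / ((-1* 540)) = -28093 / 205200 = -0.14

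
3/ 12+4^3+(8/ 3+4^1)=851/ 12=70.92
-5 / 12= -0.42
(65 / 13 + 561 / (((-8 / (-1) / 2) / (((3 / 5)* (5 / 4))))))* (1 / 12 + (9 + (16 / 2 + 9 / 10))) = 1902277 / 960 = 1981.54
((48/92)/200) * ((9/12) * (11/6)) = 33/9200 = 0.00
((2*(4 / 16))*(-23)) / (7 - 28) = 23 / 42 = 0.55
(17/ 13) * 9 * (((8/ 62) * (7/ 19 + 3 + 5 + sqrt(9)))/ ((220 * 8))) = 4131/ 421135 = 0.01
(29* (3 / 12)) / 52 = 29 / 208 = 0.14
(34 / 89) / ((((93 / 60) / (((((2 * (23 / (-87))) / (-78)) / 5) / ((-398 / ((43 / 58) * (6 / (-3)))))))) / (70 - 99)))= -67252 / 1862896113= -0.00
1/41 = 0.02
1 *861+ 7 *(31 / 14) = 1753 / 2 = 876.50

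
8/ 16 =1/ 2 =0.50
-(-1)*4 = 4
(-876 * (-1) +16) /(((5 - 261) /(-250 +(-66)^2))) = -457819 /32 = -14306.84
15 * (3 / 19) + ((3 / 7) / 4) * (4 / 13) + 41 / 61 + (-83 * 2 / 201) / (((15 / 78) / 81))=-344.78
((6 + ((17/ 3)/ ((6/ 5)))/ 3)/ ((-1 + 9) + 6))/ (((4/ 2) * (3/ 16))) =818/ 567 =1.44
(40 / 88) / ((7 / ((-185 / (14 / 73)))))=-67525 / 1078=-62.64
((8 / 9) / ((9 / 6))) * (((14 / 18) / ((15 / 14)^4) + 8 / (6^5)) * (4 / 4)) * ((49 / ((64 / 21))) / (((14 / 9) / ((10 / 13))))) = 52798627 / 18954000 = 2.79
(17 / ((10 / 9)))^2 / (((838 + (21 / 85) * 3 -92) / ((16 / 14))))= 795906 / 2221555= 0.36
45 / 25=1.80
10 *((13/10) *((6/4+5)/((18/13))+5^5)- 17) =1458577/36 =40516.03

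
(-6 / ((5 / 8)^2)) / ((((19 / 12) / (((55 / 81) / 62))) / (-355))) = 199936 / 5301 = 37.72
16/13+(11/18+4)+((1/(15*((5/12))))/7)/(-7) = 1673639/286650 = 5.84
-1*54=-54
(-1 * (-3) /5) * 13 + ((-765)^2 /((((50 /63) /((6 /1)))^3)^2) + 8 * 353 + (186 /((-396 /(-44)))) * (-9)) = 1066973657318331274 /9765625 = 109258102509.40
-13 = -13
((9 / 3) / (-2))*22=-33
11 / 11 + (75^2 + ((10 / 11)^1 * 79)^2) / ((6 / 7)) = 9133801 / 726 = 12580.99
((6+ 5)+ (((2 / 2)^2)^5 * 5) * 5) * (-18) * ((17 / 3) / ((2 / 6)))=-11016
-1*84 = -84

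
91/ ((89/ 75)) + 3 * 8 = 8961/ 89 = 100.69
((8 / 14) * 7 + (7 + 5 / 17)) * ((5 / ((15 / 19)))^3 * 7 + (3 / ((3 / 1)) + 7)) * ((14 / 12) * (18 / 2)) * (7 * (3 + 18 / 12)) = 6672624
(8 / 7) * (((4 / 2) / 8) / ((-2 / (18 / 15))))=-6 / 35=-0.17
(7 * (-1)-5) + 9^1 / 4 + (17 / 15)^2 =-7619 / 900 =-8.47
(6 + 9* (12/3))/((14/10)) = 30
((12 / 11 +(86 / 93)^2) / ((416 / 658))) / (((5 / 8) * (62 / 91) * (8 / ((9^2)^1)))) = 73.19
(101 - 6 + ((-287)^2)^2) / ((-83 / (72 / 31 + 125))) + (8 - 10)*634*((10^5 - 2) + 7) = -27105295167252 / 2573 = -10534510364.26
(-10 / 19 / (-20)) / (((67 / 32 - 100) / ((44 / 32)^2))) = -121 / 238108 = -0.00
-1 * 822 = -822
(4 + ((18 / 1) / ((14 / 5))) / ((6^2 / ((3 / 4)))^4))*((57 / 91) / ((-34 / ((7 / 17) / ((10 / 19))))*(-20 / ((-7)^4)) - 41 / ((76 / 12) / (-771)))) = 2044946379371 / 4074044090548224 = 0.00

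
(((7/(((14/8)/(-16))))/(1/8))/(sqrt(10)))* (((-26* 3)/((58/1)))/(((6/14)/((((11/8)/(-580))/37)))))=-8008* sqrt(10)/777925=-0.03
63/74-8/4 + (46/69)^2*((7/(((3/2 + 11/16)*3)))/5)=-52639/49950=-1.05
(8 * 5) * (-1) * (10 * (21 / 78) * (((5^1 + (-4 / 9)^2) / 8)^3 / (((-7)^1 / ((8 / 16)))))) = 1865461525 / 884317824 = 2.11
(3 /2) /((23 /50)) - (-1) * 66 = 1593 /23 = 69.26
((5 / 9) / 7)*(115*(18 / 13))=1150 / 91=12.64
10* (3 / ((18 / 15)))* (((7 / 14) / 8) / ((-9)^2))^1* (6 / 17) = 25 / 3672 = 0.01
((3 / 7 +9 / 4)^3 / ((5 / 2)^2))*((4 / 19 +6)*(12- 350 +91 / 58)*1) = -6424.72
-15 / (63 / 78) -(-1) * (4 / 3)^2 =-1058 / 63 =-16.79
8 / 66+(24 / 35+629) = 727427 / 1155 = 629.81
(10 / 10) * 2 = 2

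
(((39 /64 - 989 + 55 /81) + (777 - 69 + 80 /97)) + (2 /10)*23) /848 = -689623021 /2132075520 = -0.32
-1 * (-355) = 355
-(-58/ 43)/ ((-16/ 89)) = -2581/ 344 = -7.50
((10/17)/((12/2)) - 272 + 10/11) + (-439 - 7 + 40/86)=-17284799/24123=-716.53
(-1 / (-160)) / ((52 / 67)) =67 / 8320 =0.01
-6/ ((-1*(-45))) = -2/ 15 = -0.13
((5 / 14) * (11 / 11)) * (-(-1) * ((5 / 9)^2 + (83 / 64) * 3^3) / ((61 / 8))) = 915605 / 553392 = 1.65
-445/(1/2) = -890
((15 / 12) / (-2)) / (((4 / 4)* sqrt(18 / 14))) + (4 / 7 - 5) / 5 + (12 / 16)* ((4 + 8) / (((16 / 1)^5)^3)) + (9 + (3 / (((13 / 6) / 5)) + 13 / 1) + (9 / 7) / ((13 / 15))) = 15486041649879168585727 / 524579284596115374080 - 5* sqrt(7) / 24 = 28.97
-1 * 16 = -16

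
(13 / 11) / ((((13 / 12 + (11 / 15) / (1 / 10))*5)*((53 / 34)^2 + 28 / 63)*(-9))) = -180336 / 166122275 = -0.00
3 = 3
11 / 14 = 0.79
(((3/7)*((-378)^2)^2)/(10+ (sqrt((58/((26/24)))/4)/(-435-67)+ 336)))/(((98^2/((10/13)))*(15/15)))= 16007002920*sqrt(2262)/17844910768139+ 2780288351180640/1372685443703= 2025.48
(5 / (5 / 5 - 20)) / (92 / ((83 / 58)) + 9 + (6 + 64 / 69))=-28635 / 8728619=-0.00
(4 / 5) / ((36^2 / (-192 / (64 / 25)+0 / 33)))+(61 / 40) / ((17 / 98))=40139 / 4590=8.74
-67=-67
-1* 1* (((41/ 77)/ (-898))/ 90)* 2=41/ 3111570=0.00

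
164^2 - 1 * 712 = 26184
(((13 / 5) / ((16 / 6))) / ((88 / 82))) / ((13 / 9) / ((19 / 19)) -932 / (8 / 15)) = -14391 / 27657520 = -0.00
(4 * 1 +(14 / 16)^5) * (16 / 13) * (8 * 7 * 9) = 9316377 / 3328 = 2799.39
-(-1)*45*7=315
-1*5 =-5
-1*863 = -863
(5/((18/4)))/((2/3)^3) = 15/4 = 3.75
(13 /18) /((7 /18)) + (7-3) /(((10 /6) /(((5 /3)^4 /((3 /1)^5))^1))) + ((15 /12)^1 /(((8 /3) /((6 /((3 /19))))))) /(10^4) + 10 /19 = 68732522941 /27923616000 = 2.46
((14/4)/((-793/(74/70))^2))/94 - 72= -72.00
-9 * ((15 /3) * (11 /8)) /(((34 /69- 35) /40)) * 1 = 170775 /2381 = 71.72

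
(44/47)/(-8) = -11/94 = -0.12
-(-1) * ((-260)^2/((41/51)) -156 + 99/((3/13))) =3458793/41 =84360.80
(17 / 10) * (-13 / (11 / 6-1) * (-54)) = 35802 / 25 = 1432.08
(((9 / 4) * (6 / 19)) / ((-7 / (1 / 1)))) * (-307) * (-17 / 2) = -140913 / 532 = -264.87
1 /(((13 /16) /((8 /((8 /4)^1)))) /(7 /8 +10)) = 53.54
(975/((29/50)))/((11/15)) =731250/319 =2292.32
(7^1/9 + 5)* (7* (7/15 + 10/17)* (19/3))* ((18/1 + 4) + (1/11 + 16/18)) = 846483820/136323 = 6209.40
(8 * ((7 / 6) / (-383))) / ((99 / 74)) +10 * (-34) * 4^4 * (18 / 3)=-59405324312 / 113751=-522240.02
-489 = -489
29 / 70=0.41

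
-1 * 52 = -52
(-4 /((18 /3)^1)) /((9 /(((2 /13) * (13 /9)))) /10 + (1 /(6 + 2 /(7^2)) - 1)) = -2960 /14277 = -0.21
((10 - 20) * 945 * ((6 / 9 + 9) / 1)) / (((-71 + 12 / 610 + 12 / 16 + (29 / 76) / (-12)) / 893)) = 22691054988000 / 19544113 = 1161017.39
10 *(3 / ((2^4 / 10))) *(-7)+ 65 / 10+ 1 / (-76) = -124.76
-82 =-82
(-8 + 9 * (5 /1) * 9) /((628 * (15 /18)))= 1191 /1570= 0.76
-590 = -590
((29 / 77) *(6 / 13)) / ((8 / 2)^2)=87 / 8008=0.01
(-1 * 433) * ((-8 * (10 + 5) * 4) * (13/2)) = 1350960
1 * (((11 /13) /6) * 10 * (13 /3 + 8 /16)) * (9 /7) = 1595 /182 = 8.76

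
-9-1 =-10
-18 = -18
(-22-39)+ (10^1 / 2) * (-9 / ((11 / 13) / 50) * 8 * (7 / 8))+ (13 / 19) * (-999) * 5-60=-4629824 / 209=-22152.27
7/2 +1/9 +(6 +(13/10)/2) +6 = 2927/180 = 16.26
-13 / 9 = -1.44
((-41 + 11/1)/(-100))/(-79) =-3/790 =-0.00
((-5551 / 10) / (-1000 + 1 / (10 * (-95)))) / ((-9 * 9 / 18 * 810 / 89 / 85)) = -61374845 / 53273133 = -1.15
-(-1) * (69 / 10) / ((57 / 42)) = 483 / 95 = 5.08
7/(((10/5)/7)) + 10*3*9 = 589/2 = 294.50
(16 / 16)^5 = 1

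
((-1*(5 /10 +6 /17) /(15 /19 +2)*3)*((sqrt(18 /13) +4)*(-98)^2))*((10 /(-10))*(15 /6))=59532795*sqrt(26) /11713 +79377060 /901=114015.25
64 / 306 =32 / 153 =0.21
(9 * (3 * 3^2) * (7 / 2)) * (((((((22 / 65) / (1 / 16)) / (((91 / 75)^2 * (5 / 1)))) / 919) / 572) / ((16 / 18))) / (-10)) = -0.00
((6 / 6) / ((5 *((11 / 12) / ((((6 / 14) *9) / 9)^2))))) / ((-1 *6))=-0.01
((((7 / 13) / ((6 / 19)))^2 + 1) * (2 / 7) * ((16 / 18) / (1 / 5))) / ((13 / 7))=2.67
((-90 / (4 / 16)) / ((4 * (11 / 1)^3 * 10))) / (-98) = 9 / 130438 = 0.00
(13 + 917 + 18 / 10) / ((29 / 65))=60567 / 29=2088.52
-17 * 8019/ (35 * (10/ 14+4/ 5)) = -136323/ 53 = -2572.13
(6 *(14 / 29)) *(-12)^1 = -1008 / 29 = -34.76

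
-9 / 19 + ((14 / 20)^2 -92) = -174769 / 1900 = -91.98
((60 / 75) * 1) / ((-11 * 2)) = -2 / 55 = -0.04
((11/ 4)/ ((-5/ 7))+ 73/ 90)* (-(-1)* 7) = -3829/ 180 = -21.27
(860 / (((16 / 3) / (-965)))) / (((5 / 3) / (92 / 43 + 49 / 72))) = -8425415 / 32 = -263294.22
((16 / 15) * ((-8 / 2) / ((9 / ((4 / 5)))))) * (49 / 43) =-12544 / 29025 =-0.43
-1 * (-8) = 8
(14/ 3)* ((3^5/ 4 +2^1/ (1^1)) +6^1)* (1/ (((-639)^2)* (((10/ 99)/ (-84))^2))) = 2739198/ 5041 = 543.38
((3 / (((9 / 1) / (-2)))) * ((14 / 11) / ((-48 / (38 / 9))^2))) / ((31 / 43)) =-108661 / 11932272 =-0.01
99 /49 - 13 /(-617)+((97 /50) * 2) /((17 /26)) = 7.98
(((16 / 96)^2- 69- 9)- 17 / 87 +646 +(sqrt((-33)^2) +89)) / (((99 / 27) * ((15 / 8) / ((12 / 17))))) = 1152296 / 16269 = 70.83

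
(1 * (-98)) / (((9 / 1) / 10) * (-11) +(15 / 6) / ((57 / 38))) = 2940 / 247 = 11.90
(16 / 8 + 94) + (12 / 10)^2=2436 / 25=97.44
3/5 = 0.60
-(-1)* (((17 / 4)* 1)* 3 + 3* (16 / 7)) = 549 / 28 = 19.61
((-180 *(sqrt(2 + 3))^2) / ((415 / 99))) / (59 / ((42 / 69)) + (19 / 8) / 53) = -17629920 / 7962937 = -2.21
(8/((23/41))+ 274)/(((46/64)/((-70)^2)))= 1039584000/529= 1965187.15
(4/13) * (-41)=-164/13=-12.62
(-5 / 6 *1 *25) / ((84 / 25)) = -3125 / 504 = -6.20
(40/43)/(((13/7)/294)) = 82320/559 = 147.26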